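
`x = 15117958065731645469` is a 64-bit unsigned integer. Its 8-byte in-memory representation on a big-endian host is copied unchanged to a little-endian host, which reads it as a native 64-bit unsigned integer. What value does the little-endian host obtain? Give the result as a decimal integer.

2139261696605605329

15117958065731645469 in 64-bit hexadecimal is 0xD1CDC6C32D2FB01D.
Stored big-endian, the bytes at ascending addresses are D1 CD C6 C3 2D 2F B0 1D.
Read back as little-endian, the first byte is least significant, giving 0x1DB02F2DC3C6CDD1.
0x1DB02F2DC3C6CDD1 = 2139261696605605329.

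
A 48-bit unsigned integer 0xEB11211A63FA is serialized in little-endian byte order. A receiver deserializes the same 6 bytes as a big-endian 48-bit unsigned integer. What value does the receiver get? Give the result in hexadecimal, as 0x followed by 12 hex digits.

0xFA631A2111EB

Stored little-endian, the bytes at ascending addresses are FA 63 1A 21 11 EB.
Read back as big-endian, the last byte is least significant, giving 0xFA631A2111EB.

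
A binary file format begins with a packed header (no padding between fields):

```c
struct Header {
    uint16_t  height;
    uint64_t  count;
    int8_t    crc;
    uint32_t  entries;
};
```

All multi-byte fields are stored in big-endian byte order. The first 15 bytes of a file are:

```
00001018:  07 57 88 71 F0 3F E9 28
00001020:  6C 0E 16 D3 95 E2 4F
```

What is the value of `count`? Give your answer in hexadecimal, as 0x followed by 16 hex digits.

0x8871F03FE9286C0E

`count` follows `height` (2 bytes), so it starts at byte offset 2 and occupies 8 bytes.
Bytes at offsets 2..9: 88 71 F0 3F E9 28 6C 0E.
In big-endian order the high byte comes first in memory.
The bytes are already most-significant first: 0x8871F03FE9286C0E.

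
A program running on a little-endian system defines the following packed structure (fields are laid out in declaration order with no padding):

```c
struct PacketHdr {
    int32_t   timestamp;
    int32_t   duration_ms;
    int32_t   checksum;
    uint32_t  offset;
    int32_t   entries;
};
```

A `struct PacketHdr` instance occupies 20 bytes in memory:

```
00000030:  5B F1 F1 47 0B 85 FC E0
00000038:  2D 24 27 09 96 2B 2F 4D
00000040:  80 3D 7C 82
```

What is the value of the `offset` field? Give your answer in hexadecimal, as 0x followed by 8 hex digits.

0x4D2F2B96

`offset` follows `timestamp` (4 B), `duration_ms` (4 B), `checksum` (4 B), so it starts at offset 4 + 4 + 4 = 12 and occupies 4 bytes.
Bytes at offsets 12..15: 96 2B 2F 4D.
Little-endian stores the least-significant byte at the lowest address.
Reassemble most-significant byte first: 4D 2F 2B 96 → 0x4D2F2B96.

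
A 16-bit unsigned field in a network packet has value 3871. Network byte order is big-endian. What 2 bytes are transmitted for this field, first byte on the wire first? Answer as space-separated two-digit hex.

0F 1F

3871 in hexadecimal, padded to 16 bits, is 0x0F1F.
Split into bytes (most-significant first): 0F 1F.
In big-endian order the high byte comes first in memory.
So the memory order matches the most-significant-first order: 0F 1F.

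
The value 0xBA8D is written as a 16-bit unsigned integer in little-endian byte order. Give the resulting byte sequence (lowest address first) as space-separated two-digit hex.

Split into bytes (most-significant first): BA 8D.
In little-endian order the low byte comes first in memory.
So at ascending addresses the bytes are 8D BA.

8D BA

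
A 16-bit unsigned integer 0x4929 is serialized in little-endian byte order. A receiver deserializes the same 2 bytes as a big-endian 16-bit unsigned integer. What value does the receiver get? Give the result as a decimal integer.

Stored little-endian, the bytes at ascending addresses are 29 49.
Read back as big-endian, the last byte is least significant, giving 0x2949.
0x2949 = 10569.

10569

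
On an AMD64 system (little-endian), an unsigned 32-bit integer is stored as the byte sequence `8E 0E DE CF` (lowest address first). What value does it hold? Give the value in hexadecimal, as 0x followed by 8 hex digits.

Little-endian stores the least-significant byte at the lowest address.
Reassemble most-significant byte first: CF DE 0E 8E → 0xCFDE0E8E.

0xCFDE0E8E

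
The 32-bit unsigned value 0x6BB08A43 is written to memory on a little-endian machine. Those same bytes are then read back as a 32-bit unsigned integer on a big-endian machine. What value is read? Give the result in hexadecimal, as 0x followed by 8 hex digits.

Stored little-endian, the bytes at ascending addresses are 43 8A B0 6B.
Read back as big-endian, the last byte is least significant, giving 0x438AB06B.

0x438AB06B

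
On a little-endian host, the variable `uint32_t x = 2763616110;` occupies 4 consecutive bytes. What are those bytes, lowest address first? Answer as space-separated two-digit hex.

6E 6F B9 A4

2763616110 in hexadecimal, padded to 32 bits, is 0xA4B96F6E.
Split into bytes (most-significant first): A4 B9 6F 6E.
In little-endian order the low byte comes first in memory.
So at ascending addresses the bytes are 6E 6F B9 A4.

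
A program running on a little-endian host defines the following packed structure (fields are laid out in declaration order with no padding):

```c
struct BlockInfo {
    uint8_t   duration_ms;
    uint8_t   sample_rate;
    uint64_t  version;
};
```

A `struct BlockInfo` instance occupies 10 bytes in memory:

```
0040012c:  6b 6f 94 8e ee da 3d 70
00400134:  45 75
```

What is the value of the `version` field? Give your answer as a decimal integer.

8450283686798986900

`version` follows `duration_ms` (1 B), `sample_rate` (1 B), so it starts at offset 1 + 1 = 2 and occupies 8 bytes.
Bytes at offsets 2..9: 94 8E EE DA 3D 70 45 75.
Little-endian stores the least-significant byte at the lowest address.
Reassemble most-significant byte first: 75 45 70 3D DA EE 8E 94 → 0x7545703DDAEE8E94.
0x7545703DDAEE8E94 = 8450283686798986900.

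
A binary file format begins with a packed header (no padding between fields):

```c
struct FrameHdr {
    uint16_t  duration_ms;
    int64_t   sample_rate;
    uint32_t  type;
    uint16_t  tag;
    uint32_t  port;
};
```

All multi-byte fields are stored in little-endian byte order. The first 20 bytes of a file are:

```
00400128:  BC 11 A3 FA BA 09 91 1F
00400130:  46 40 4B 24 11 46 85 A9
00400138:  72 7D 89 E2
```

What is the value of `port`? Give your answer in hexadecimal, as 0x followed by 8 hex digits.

0xE2897D72

`port` follows `duration_ms` (2 B), `sample_rate` (8 B), `type` (4 B), `tag` (2 B), so it starts at offset 2 + 8 + 4 + 2 = 16 and occupies 4 bytes.
Bytes at offsets 16..19: 72 7D 89 E2.
In little-endian order the low byte comes first in memory.
Reassemble most-significant byte first: E2 89 7D 72 → 0xE2897D72.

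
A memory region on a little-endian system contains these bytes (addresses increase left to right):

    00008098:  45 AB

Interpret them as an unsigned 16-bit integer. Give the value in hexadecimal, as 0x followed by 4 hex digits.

0xAB45

Little-endian stores the least-significant byte at the lowest address.
Reassemble most-significant byte first: AB 45 → 0xAB45.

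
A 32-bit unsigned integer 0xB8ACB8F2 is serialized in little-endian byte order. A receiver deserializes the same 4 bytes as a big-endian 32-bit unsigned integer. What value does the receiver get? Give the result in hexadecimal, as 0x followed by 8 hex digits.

0xF2B8ACB8

Stored little-endian, the bytes at ascending addresses are F2 B8 AC B8.
Read back as big-endian, the last byte is least significant, giving 0xF2B8ACB8.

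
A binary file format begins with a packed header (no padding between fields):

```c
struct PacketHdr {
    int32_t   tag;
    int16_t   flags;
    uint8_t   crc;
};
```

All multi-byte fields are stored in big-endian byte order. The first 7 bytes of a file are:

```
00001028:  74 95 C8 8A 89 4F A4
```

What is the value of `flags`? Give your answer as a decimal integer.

-30385

`flags` follows `tag` (4 bytes), so it starts at byte offset 4 and occupies 2 bytes.
Bytes at offsets 4..5: 89 4F.
Big-endian: lowest address holds the most-significant byte.
The bytes are already most-significant first: 0x894F.
Top bit is set, so as a signed 16-bit value this is 0x894F − 2^16 = -30385.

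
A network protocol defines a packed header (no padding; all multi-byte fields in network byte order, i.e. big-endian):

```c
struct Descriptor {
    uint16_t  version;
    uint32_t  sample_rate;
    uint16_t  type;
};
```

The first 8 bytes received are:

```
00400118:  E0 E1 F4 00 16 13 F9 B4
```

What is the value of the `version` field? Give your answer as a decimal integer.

`version` is the first field, at byte offset 0, occupying 2 bytes.
Bytes at offsets 0..1: E0 E1.
In big-endian order the high byte comes first in memory.
The bytes are already most-significant first: 0xE0E1.
0xE0E1 = 57569.

57569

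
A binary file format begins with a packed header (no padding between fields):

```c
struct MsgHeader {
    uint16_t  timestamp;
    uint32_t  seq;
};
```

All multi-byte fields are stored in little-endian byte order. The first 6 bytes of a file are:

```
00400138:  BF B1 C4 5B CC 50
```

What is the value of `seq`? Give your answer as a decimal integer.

`seq` follows `timestamp` (2 bytes), so it starts at byte offset 2 and occupies 4 bytes.
Bytes at offsets 2..5: C4 5B CC 50.
Little-endian: lowest address holds the least-significant byte.
Reassemble most-significant byte first: 50 CC 5B C4 → 0x50CC5BC4.
0x50CC5BC4 = 1355570116.

1355570116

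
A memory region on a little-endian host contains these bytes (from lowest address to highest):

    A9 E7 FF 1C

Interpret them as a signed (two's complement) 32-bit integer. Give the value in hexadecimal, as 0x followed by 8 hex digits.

Little-endian: lowest address holds the least-significant byte.
Reassemble most-significant byte first: 1C FF E7 A9 → 0x1CFFE7A9.

0x1CFFE7A9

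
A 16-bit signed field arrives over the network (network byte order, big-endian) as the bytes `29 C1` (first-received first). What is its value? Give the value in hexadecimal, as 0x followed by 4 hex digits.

In big-endian order the high byte comes first in memory.
The bytes are already most-significant first: 0x29C1.

0x29C1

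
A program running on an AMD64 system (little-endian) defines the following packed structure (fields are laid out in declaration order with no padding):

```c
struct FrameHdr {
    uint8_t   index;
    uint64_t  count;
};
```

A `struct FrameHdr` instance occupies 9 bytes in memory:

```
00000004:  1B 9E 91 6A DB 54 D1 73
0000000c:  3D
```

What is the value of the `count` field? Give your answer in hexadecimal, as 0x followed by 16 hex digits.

`count` follows `index` (1 byte), so it starts at byte offset 1 and occupies 8 bytes.
Bytes at offsets 1..8: 9E 91 6A DB 54 D1 73 3D.
Little-endian: lowest address holds the least-significant byte.
Reassemble most-significant byte first: 3D 73 D1 54 DB 6A 91 9E → 0x3D73D154DB6A919E.

0x3D73D154DB6A919E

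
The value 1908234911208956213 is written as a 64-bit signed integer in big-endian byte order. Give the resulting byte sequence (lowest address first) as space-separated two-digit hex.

1908234911208956213 in hexadecimal, padded to 64 bits, is 0x1A7B698A9E9BE135.
Split into bytes (most-significant first): 1A 7B 69 8A 9E 9B E1 35.
Big-endian: lowest address holds the most-significant byte.
So the memory order matches the most-significant-first order: 1A 7B 69 8A 9E 9B E1 35.

1A 7B 69 8A 9E 9B E1 35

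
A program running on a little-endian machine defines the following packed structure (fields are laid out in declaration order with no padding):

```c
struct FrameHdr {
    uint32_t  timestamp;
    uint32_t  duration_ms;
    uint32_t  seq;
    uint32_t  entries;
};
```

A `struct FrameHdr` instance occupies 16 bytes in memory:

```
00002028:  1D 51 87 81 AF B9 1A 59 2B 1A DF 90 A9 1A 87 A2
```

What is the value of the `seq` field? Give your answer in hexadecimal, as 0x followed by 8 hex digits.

`seq` follows `timestamp` (4 B), `duration_ms` (4 B), so it starts at offset 4 + 4 = 8 and occupies 4 bytes.
Bytes at offsets 8..11: 2B 1A DF 90.
Little-endian stores the least-significant byte at the lowest address.
Reassemble most-significant byte first: 90 DF 1A 2B → 0x90DF1A2B.

0x90DF1A2B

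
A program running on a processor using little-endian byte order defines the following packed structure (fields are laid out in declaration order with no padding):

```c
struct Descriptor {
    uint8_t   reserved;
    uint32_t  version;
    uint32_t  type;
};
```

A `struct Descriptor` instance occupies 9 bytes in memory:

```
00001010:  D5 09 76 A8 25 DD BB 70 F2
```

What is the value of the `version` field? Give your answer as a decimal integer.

631797257

`version` follows `reserved` (1 byte), so it starts at byte offset 1 and occupies 4 bytes.
Bytes at offsets 1..4: 09 76 A8 25.
In little-endian order the low byte comes first in memory.
Reassemble most-significant byte first: 25 A8 76 09 → 0x25A87609.
0x25A87609 = 631797257.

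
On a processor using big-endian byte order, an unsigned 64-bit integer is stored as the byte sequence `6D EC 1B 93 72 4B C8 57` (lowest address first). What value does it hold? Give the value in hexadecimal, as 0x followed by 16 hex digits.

In big-endian order the high byte comes first in memory.
The bytes are already most-significant first: 0x6DEC1B93724BC857.

0x6DEC1B93724BC857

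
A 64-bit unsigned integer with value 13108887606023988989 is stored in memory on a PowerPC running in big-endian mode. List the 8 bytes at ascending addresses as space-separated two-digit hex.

B5 EC 1F D2 E5 94 A6 FD

13108887606023988989 in hexadecimal, padded to 64 bits, is 0xB5EC1FD2E594A6FD.
Split into bytes (most-significant first): B5 EC 1F D2 E5 94 A6 FD.
Big-endian stores the most-significant byte at the lowest address.
So the memory order matches the most-significant-first order: B5 EC 1F D2 E5 94 A6 FD.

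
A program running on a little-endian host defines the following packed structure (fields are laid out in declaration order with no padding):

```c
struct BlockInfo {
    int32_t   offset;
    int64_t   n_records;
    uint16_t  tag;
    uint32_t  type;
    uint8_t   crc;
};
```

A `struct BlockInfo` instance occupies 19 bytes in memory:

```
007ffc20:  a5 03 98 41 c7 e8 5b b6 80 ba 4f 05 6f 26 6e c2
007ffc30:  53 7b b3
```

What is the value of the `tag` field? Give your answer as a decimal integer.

`tag` follows `offset` (4 B), `n_records` (8 B), so it starts at offset 4 + 8 = 12 and occupies 2 bytes.
Bytes at offsets 12..13: 6F 26.
Little-endian stores the least-significant byte at the lowest address.
Reassemble most-significant byte first: 26 6F → 0x266F.
0x266F = 9839.

9839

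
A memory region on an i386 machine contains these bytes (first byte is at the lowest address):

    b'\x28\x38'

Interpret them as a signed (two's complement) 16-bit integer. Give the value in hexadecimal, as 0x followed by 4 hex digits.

In little-endian order the low byte comes first in memory.
Reassemble most-significant byte first: 38 28 → 0x3828.

0x3828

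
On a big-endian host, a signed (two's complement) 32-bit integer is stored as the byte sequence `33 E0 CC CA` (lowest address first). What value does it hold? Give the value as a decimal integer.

Big-endian stores the most-significant byte at the lowest address.
The bytes are already most-significant first: 0x33E0CCCA.
0x33E0CCCA = 870370506.

870370506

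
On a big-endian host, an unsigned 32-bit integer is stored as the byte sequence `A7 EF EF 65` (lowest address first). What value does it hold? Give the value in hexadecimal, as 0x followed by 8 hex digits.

Big-endian: lowest address holds the most-significant byte.
The bytes are already most-significant first: 0xA7EFEF65.

0xA7EFEF65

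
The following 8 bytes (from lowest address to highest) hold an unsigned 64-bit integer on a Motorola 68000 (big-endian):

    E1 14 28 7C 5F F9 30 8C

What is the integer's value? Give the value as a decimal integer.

16218632672719220876

Big-endian stores the most-significant byte at the lowest address.
The bytes are already most-significant first: 0xE114287C5FF9308C.
0xE114287C5FF9308C = 16218632672719220876.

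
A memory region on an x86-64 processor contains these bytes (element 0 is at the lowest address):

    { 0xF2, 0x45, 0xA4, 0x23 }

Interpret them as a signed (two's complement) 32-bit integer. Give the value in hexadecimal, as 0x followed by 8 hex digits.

0x23A445F2

Little-endian stores the least-significant byte at the lowest address.
Reassemble most-significant byte first: 23 A4 45 F2 → 0x23A445F2.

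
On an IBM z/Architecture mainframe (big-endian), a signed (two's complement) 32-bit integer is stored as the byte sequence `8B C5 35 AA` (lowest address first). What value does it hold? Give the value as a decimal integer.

In big-endian order the high byte comes first in memory.
The bytes are already most-significant first: 0x8BC535AA.
Top bit is set, so as a signed 32-bit value this is 0x8BC535AA − 2^32 = -1950009942.

-1950009942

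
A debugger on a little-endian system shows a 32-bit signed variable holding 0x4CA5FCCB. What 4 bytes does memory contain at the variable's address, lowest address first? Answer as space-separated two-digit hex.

CB FC A5 4C

Split into bytes (most-significant first): 4C A5 FC CB.
Little-endian stores the least-significant byte at the lowest address.
So at ascending addresses the bytes are CB FC A5 4C.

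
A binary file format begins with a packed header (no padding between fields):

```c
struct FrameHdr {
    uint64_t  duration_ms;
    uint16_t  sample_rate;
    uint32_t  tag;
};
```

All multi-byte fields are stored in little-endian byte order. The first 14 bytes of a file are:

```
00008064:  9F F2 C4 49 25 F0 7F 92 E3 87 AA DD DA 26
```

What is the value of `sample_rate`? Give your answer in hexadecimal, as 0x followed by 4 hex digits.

`sample_rate` follows `duration_ms` (8 bytes), so it starts at byte offset 8 and occupies 2 bytes.
Bytes at offsets 8..9: E3 87.
Little-endian: lowest address holds the least-significant byte.
Reassemble most-significant byte first: 87 E3 → 0x87E3.

0x87E3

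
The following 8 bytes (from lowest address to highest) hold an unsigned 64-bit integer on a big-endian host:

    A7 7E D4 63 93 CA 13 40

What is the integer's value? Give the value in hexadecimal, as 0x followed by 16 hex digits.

0xA77ED46393CA1340

Big-endian stores the most-significant byte at the lowest address.
The bytes are already most-significant first: 0xA77ED46393CA1340.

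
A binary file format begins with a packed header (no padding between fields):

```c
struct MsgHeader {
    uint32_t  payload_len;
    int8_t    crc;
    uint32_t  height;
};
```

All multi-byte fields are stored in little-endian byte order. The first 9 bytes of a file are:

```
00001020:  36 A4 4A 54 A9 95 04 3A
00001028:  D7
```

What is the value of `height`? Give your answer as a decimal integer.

`height` follows `payload_len` (4 B), `crc` (1 B), so it starts at offset 4 + 1 = 5 and occupies 4 bytes.
Bytes at offsets 5..8: 95 04 3A D7.
Little-endian: lowest address holds the least-significant byte.
Reassemble most-significant byte first: D7 3A 04 95 → 0xD73A0495.
0xD73A0495 = 3610903701.

3610903701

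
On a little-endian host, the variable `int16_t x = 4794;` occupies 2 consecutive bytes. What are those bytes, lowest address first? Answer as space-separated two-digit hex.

BA 12

4794 in hexadecimal, padded to 16 bits, is 0x12BA.
Split into bytes (most-significant first): 12 BA.
In little-endian order the low byte comes first in memory.
So at ascending addresses the bytes are BA 12.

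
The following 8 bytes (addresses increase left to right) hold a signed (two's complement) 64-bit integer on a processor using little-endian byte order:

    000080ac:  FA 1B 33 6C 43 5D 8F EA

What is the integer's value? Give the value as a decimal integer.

-1544913603005309958

Little-endian: lowest address holds the least-significant byte.
Reassemble most-significant byte first: EA 8F 5D 43 6C 33 1B FA → 0xEA8F5D436C331BFA.
Top bit is set, so as a signed 64-bit value this is 0xEA8F5D436C331BFA − 2^64 = -1544913603005309958.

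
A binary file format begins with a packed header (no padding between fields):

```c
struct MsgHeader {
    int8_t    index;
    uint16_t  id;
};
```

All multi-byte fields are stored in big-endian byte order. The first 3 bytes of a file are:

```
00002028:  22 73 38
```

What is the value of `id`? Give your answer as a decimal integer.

29496

`id` follows `index` (1 byte), so it starts at byte offset 1 and occupies 2 bytes.
Bytes at offsets 1..2: 73 38.
Big-endian: lowest address holds the most-significant byte.
The bytes are already most-significant first: 0x7338.
0x7338 = 29496.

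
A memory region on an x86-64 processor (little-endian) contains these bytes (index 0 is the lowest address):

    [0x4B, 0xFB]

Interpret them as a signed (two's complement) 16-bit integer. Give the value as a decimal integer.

-1205

Little-endian: lowest address holds the least-significant byte.
Reassemble most-significant byte first: FB 4B → 0xFB4B.
Top bit is set, so as a signed 16-bit value this is 0xFB4B − 2^16 = -1205.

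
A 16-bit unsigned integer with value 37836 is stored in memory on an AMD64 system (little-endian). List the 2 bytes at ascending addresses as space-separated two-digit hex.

37836 in hexadecimal, padded to 16 bits, is 0x93CC.
Split into bytes (most-significant first): 93 CC.
Little-endian stores the least-significant byte at the lowest address.
So at ascending addresses the bytes are CC 93.

CC 93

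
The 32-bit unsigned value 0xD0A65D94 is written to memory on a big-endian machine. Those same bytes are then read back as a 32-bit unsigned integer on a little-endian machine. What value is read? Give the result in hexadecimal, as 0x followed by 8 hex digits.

Stored big-endian, the bytes at ascending addresses are D0 A6 5D 94.
Read back as little-endian, the first byte is least significant, giving 0x945DA6D0.

0x945DA6D0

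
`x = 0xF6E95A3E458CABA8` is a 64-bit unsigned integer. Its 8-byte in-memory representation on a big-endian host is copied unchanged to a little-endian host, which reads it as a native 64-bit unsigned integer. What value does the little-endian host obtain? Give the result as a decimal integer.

12153962248416193014

Stored big-endian, the bytes at ascending addresses are F6 E9 5A 3E 45 8C AB A8.
Read back as little-endian, the first byte is least significant, giving 0xA8AB8C453E5AE9F6.
0xA8AB8C453E5AE9F6 = 12153962248416193014.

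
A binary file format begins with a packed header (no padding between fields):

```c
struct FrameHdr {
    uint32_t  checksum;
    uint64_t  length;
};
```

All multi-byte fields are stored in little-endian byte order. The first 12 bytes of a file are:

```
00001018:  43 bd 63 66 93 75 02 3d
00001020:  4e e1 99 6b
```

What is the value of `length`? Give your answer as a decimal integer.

`length` follows `checksum` (4 bytes), so it starts at byte offset 4 and occupies 8 bytes.
Bytes at offsets 4..11: 93 75 02 3D 4E E1 99 6B.
Little-endian: lowest address holds the least-significant byte.
Reassemble most-significant byte first: 6B 99 E1 4E 3D 02 75 93 → 0x6B99E14E3D027593.
0x6B99E14E3D027593 = 7753475959642289555.

7753475959642289555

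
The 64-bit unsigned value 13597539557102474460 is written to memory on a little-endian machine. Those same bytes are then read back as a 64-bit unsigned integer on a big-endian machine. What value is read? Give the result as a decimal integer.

13597539557102474460 in 64-bit hexadecimal is 0xBCB42A2F306A54DC.
Stored little-endian, the bytes at ascending addresses are DC 54 6A 30 2F 2A B4 BC.
Read back as big-endian, the last byte is least significant, giving 0xDC546A302F2AB4BC.
0xDC546A302F2AB4BC = 15876431341570143420.

15876431341570143420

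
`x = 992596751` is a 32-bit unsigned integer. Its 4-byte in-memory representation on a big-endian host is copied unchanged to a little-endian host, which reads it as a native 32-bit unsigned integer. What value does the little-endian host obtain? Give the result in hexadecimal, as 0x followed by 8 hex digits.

992596751 in 32-bit hexadecimal is 0x3B29D30F.
Stored big-endian, the bytes at ascending addresses are 3B 29 D3 0F.
Read back as little-endian, the first byte is least significant, giving 0x0FD3293B.

0x0FD3293B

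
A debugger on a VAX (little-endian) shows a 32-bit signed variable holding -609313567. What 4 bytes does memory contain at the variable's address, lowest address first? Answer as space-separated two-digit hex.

Two's complement of -609313567 in 32 bits: 609313567 = 0x2451631F; invert → 0xDBAE9CE0; add 1 → 0xDBAE9CE1.
Split into bytes (most-significant first): DB AE 9C E1.
In little-endian order the low byte comes first in memory.
So at ascending addresses the bytes are E1 9C AE DB.

E1 9C AE DB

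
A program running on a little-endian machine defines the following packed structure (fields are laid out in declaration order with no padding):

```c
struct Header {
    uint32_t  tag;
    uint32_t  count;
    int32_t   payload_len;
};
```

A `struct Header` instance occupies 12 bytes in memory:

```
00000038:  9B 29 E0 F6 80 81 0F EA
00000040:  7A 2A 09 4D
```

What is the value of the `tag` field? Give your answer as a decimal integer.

`tag` is the first field, at byte offset 0, occupying 4 bytes.
Bytes at offsets 0..3: 9B 29 E0 F6.
In little-endian order the low byte comes first in memory.
Reassemble most-significant byte first: F6 E0 29 9B → 0xF6E0299B.
0xF6E0299B = 4141885851.

4141885851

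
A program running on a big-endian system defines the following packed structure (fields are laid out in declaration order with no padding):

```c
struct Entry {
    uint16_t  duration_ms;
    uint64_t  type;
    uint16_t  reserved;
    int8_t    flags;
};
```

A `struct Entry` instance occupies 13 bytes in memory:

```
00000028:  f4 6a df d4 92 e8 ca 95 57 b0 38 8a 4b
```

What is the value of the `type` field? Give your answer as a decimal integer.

16128677694049441712

`type` follows `duration_ms` (2 bytes), so it starts at byte offset 2 and occupies 8 bytes.
Bytes at offsets 2..9: DF D4 92 E8 CA 95 57 B0.
Big-endian: lowest address holds the most-significant byte.
The bytes are already most-significant first: 0xDFD492E8CA9557B0.
0xDFD492E8CA9557B0 = 16128677694049441712.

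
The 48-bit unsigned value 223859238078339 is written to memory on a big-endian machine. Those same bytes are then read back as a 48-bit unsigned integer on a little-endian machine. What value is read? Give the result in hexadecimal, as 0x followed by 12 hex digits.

0x83875D4A99CB

223859238078339 in 48-bit hexadecimal is 0xCB994A5D8783.
Stored big-endian, the bytes at ascending addresses are CB 99 4A 5D 87 83.
Read back as little-endian, the first byte is least significant, giving 0x83875D4A99CB.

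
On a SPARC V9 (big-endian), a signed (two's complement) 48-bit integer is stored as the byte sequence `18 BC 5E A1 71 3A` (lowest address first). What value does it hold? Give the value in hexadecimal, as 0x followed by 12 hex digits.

0x18BC5EA1713A

Big-endian stores the most-significant byte at the lowest address.
The bytes are already most-significant first: 0x18BC5EA1713A.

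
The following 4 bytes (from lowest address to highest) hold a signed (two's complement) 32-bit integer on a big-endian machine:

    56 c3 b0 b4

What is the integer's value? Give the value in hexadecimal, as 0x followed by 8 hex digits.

In big-endian order the high byte comes first in memory.
The bytes are already most-significant first: 0x56C3B0B4.

0x56C3B0B4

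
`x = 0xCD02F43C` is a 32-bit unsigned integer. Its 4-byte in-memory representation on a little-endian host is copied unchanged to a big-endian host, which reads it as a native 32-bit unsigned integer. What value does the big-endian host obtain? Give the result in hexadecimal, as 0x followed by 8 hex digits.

Stored little-endian, the bytes at ascending addresses are 3C F4 02 CD.
Read back as big-endian, the last byte is least significant, giving 0x3CF402CD.

0x3CF402CD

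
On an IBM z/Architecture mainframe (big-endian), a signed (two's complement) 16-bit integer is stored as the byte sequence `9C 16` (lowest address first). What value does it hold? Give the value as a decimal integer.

-25578

Big-endian stores the most-significant byte at the lowest address.
The bytes are already most-significant first: 0x9C16.
Top bit is set, so as a signed 16-bit value this is 0x9C16 − 2^16 = -25578.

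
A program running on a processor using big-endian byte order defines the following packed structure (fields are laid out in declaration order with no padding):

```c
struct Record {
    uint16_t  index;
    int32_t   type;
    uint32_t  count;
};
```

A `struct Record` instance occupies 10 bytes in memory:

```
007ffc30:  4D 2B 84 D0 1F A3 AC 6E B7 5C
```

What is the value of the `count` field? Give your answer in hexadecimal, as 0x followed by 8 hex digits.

0xAC6EB75C

`count` follows `index` (2 B), `type` (4 B), so it starts at offset 2 + 4 = 6 and occupies 4 bytes.
Bytes at offsets 6..9: AC 6E B7 5C.
Big-endian: lowest address holds the most-significant byte.
The bytes are already most-significant first: 0xAC6EB75C.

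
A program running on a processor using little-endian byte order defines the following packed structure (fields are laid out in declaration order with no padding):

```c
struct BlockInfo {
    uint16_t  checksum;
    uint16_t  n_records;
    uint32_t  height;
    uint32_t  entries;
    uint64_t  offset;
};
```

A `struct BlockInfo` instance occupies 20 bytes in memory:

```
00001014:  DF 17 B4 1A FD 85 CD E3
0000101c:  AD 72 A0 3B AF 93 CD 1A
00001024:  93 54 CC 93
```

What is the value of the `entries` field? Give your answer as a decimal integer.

1000370861

`entries` follows `checksum` (2 B), `n_records` (2 B), `height` (4 B), so it starts at offset 2 + 2 + 4 = 8 and occupies 4 bytes.
Bytes at offsets 8..11: AD 72 A0 3B.
In little-endian order the low byte comes first in memory.
Reassemble most-significant byte first: 3B A0 72 AD → 0x3BA072AD.
0x3BA072AD = 1000370861.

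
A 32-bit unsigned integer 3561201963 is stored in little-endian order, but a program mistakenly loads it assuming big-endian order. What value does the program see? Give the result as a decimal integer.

3561201963 in 32-bit hexadecimal is 0xD443A12B.
Stored little-endian, the bytes at ascending addresses are 2B A1 43 D4.
Read back as big-endian, the last byte is least significant, giving 0x2BA143D4.
0x2BA143D4 = 731988948.

731988948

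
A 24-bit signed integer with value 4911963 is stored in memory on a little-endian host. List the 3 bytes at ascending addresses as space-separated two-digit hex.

4911963 in hexadecimal, padded to 24 bits, is 0x4AF35B.
Split into bytes (most-significant first): 4A F3 5B.
Little-endian: lowest address holds the least-significant byte.
So at ascending addresses the bytes are 5B F3 4A.

5B F3 4A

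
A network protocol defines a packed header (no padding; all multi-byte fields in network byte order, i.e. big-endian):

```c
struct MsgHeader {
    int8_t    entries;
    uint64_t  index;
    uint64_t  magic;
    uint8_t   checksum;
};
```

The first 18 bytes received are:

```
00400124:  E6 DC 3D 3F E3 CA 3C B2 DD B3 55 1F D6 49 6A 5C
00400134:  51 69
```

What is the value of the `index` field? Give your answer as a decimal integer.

15869910909506597597

`index` follows `entries` (1 byte), so it starts at byte offset 1 and occupies 8 bytes.
Bytes at offsets 1..8: DC 3D 3F E3 CA 3C B2 DD.
Big-endian: lowest address holds the most-significant byte.
The bytes are already most-significant first: 0xDC3D3FE3CA3CB2DD.
0xDC3D3FE3CA3CB2DD = 15869910909506597597.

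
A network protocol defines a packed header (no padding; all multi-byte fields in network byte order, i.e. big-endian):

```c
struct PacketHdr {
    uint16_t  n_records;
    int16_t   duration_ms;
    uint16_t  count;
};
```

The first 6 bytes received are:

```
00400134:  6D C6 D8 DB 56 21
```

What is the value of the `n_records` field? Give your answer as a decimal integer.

`n_records` is the first field, at byte offset 0, occupying 2 bytes.
Bytes at offsets 0..1: 6D C6.
Big-endian stores the most-significant byte at the lowest address.
The bytes are already most-significant first: 0x6DC6.
0x6DC6 = 28102.

28102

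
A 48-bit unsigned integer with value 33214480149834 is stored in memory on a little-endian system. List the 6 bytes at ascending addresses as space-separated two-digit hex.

33214480149834 in hexadecimal, padded to 48 bits, is 0x1E35594A6D4A.
Split into bytes (most-significant first): 1E 35 59 4A 6D 4A.
Little-endian stores the least-significant byte at the lowest address.
So at ascending addresses the bytes are 4A 6D 4A 59 35 1E.

4A 6D 4A 59 35 1E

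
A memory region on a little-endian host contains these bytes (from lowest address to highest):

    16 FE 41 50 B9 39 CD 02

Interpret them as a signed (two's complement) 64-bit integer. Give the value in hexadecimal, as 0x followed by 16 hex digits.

0x02CD39B95041FE16

Little-endian stores the least-significant byte at the lowest address.
Reassemble most-significant byte first: 02 CD 39 B9 50 41 FE 16 → 0x02CD39B95041FE16.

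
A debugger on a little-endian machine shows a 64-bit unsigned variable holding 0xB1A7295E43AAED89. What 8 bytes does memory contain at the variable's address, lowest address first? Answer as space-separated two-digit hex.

Split into bytes (most-significant first): B1 A7 29 5E 43 AA ED 89.
Little-endian stores the least-significant byte at the lowest address.
So at ascending addresses the bytes are 89 ED AA 43 5E 29 A7 B1.

89 ED AA 43 5E 29 A7 B1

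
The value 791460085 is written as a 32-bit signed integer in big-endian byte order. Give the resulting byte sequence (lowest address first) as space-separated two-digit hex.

2F 2C B8 F5

791460085 in hexadecimal, padded to 32 bits, is 0x2F2CB8F5.
Split into bytes (most-significant first): 2F 2C B8 F5.
Big-endian stores the most-significant byte at the lowest address.
So the memory order matches the most-significant-first order: 2F 2C B8 F5.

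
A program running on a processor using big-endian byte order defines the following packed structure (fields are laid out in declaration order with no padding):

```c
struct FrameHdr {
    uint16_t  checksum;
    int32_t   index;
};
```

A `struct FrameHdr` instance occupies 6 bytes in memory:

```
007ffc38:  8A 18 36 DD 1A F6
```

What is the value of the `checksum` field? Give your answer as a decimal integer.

35352

`checksum` is the first field, at byte offset 0, occupying 2 bytes.
Bytes at offsets 0..1: 8A 18.
Big-endian stores the most-significant byte at the lowest address.
The bytes are already most-significant first: 0x8A18.
0x8A18 = 35352.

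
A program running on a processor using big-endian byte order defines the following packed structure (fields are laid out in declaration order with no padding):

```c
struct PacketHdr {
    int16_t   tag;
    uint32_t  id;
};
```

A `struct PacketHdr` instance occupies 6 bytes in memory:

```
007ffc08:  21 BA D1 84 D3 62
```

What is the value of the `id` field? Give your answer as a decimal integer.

`id` follows `tag` (2 bytes), so it starts at byte offset 2 and occupies 4 bytes.
Bytes at offsets 2..5: D1 84 D3 62.
Big-endian stores the most-significant byte at the lowest address.
The bytes are already most-significant first: 0xD184D362.
0xD184D362 = 3515143010.

3515143010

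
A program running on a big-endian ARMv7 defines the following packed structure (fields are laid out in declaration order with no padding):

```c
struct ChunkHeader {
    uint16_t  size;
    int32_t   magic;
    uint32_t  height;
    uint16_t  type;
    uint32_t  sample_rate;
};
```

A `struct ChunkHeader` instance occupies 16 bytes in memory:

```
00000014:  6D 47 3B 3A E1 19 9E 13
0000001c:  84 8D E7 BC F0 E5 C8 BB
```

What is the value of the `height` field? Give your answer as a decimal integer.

2652079245

`height` follows `size` (2 B), `magic` (4 B), so it starts at offset 2 + 4 = 6 and occupies 4 bytes.
Bytes at offsets 6..9: 9E 13 84 8D.
Big-endian: lowest address holds the most-significant byte.
The bytes are already most-significant first: 0x9E13848D.
0x9E13848D = 2652079245.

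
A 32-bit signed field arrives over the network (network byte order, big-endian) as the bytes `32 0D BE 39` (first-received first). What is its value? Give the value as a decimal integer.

839761465

Big-endian: lowest address holds the most-significant byte.
The bytes are already most-significant first: 0x320DBE39.
0x320DBE39 = 839761465.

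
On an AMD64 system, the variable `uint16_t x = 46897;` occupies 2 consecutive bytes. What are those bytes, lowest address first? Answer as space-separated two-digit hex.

46897 in hexadecimal, padded to 16 bits, is 0xB731.
Split into bytes (most-significant first): B7 31.
Little-endian stores the least-significant byte at the lowest address.
So at ascending addresses the bytes are 31 B7.

31 B7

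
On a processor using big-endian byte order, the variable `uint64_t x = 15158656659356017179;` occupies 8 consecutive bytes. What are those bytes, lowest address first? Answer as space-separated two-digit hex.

D2 5E 5D EA ED 06 62 1B

15158656659356017179 in hexadecimal, padded to 64 bits, is 0xD25E5DEAED06621B.
Split into bytes (most-significant first): D2 5E 5D EA ED 06 62 1B.
Big-endian: lowest address holds the most-significant byte.
So the memory order matches the most-significant-first order: D2 5E 5D EA ED 06 62 1B.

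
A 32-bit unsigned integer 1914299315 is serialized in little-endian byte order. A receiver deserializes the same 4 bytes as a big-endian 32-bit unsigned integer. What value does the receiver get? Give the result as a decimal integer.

1914299315 in 32-bit hexadecimal is 0x7219E3B3.
Stored little-endian, the bytes at ascending addresses are B3 E3 19 72.
Read back as big-endian, the last byte is least significant, giving 0xB3E31972.
0xB3E31972 = 3018004850.

3018004850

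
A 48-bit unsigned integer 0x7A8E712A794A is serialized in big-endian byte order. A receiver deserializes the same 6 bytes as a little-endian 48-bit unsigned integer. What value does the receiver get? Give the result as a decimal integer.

Stored big-endian, the bytes at ascending addresses are 7A 8E 71 2A 79 4A.
Read back as little-endian, the first byte is least significant, giving 0x4A792A718E7A.
0x4A792A718E7A = 81884263583354.

81884263583354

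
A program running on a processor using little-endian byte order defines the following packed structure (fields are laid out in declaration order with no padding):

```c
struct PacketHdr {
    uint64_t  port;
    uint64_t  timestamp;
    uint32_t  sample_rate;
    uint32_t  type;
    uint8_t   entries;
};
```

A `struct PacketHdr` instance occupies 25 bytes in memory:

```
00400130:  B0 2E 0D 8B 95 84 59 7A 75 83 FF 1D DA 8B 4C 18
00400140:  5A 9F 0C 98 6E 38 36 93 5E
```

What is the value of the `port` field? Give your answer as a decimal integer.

8816223523372347056

`port` is the first field, at byte offset 0, occupying 8 bytes.
Bytes at offsets 0..7: B0 2E 0D 8B 95 84 59 7A.
Little-endian stores the least-significant byte at the lowest address.
Reassemble most-significant byte first: 7A 59 84 95 8B 0D 2E B0 → 0x7A5984958B0D2EB0.
0x7A5984958B0D2EB0 = 8816223523372347056.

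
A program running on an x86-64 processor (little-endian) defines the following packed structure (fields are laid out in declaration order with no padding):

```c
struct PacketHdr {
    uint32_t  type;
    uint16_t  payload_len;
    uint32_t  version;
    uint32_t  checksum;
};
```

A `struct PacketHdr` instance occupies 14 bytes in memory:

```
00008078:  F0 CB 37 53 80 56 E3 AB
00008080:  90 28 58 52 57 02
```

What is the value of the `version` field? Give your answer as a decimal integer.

680569827

`version` follows `type` (4 B), `payload_len` (2 B), so it starts at offset 4 + 2 = 6 and occupies 4 bytes.
Bytes at offsets 6..9: E3 AB 90 28.
Little-endian stores the least-significant byte at the lowest address.
Reassemble most-significant byte first: 28 90 AB E3 → 0x2890ABE3.
0x2890ABE3 = 680569827.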